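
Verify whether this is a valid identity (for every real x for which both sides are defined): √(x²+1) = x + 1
Claim: √(x²+1) = x + 1.
Test a specific point where both sides are defined: x = 2.
LHS = √(x²+1) ≈ 2.2361
RHS = x + 1 ≈ 3.0000
Since 2.2361 ≠ 3.0000, the equation fails at this point, so it cannot hold for every real x for which both sides are defined.
(x+1)² = x² + 2x + 1 ≠ x² + 1 unless x = 0.

Conclusion: No, this is NOT an identity.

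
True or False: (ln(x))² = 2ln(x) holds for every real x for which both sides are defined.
False.

Claim: (ln(x))² = 2ln(x).
Test a specific point where both sides are defined: x = 3/2.
LHS = (ln(x))² ≈ 0.1644
RHS = 2ln(x) ≈ 0.8109
Since 0.1644 ≠ 0.8109, the equation fails at this point, so it cannot hold for every real x for which both sides are defined.
2ln(x) equals ln(x²), which is not the same as (ln x)².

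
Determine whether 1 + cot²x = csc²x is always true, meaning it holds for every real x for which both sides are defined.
Claim: 1 + cot²x = csc²x.
Reasoning: Start from sin²x + cos²x = 1 and divide every term by sin²x (allowed wherever cot x and csc x are defined): 1 + cot²x = 1/sin²x = csc²x.
So the two sides agree for every real x for which both sides are defined.

Conclusion: Yes, this is an identity.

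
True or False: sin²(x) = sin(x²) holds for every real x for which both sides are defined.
Claim: sin²(x) = sin(x²).
Test a specific point where both sides are defined: x = -π/4.
LHS = sin²(x) ≈ 0.5000
RHS = sin(x²) ≈ 0.5785
Since 0.5000 ≠ 0.5785, the equation fails at this point, so it cannot hold for every real x for which both sides are defined.
sin²(x) means (sin x)², squaring the output; sin(x²) squares the input. These are different functions.

Conclusion: False.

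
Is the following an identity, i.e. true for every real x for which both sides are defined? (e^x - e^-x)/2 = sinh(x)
Claim: (e^x - e^-x)/2 = sinh(x).
Reasoning: This is exactly the definition of the hyperbolic sine: sinh(x) := (e^x - e^-x)/2.
So the two sides agree for every real x for which both sides are defined.

Conclusion: Yes, this is an identity.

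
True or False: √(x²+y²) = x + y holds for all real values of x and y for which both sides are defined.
Claim: √(x²+y²) = x + y.
Test a specific point where both sides are defined: x = -3, y = -3.
LHS = √(x²+y²) ≈ 4.2426
RHS = x + y ≈ -6.0000
Since 4.2426 ≠ -6.0000, the equation fails at this point, so it cannot hold for all real values of x and y for which both sides are defined.
(x+y)² = x² + 2xy + y², not x² + y², so the square root does not split this way.

Conclusion: False.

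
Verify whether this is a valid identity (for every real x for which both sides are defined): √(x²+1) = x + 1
Claim: √(x²+1) = x + 1.
Test a specific point where both sides are defined: x = -3.
LHS = √(x²+1) ≈ 3.1623
RHS = x + 1 ≈ -2.0000
Since 3.1623 ≠ -2.0000, the equation fails at this point, so it cannot hold for every real x for which both sides are defined.
(x+1)² = x² + 2x + 1 ≠ x² + 1 unless x = 0.

Conclusion: No, this is NOT an identity.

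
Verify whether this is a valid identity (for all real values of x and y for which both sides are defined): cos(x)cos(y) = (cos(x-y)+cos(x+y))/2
Claim: cos(x)cos(y) = (cos(x-y)+cos(x+y))/2.
Reasoning: cos(x-y) = cos(x)cos(y) + sin(x)sin(y) and cos(x+y) = cos(x)cos(y) - sin(x)sin(y). Adding, cos(x-y) + cos(x+y) = 2cos(x)cos(y); divide by 2.
So the two sides agree for all real values of x and y for which both sides are defined.

Conclusion: Yes, this is an identity.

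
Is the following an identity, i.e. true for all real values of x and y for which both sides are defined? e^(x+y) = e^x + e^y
No, this is NOT an identity.

Claim: e^(x+y) = e^x + e^y.
Test a specific point where both sides are defined: x = -3, y = -3.
LHS = e^(x+y) ≈ 0.0025
RHS = e^x + e^y ≈ 0.0996
Since 0.0025 ≠ 0.0996, the equation fails at this point, so it cannot hold for all real values of x and y for which both sides are defined.
The correct rule is e^(x+y) = e^x · e^y (a product, not a sum).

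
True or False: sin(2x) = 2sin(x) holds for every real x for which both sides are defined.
Claim: sin(2x) = 2sin(x).
Test a specific point where both sides are defined: x = 3π/4.
LHS = sin(2x) ≈ -1.0000
RHS = 2sin(x) ≈ 1.4142
Since -1.0000 ≠ 1.4142, the equation fails at this point, so it cannot hold for every real x for which both sides are defined.
The correct double-angle formula is sin(2x) = 2sin(x)cos(x).

Conclusion: False.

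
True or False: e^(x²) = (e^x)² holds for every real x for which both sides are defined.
Claim: e^(x²) = (e^x)².
Test a specific point where both sides are defined: x = -3.
LHS = e^(x²) ≈ 8103.0839
RHS = (e^x)² ≈ 0.0025
Since 8103.0839 ≠ 0.0025, the equation fails at this point, so it cannot hold for every real x for which both sides are defined.
(e^x)² = e^(2x), and 2x ≠ x² in general.

Conclusion: False.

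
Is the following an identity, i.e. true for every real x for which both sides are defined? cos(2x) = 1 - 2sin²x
Yes, this is an identity.

Claim: cos(2x) = 1 - 2sin²x.
Reasoning: cos(2x) = cos²x - sin²x. Replace cos²x by 1 - sin²x: (1 - sin²x) - sin²x = 1 - 2sin²x.
So the two sides agree for every real x for which both sides are defined.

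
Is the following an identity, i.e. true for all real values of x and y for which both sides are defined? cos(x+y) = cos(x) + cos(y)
No, this is NOT an identity.

Claim: cos(x+y) = cos(x) + cos(y).
Test a specific point where both sides are defined: x = π/3, y = -π/4.
LHS = cos(x+y) ≈ 0.9659
RHS = cos(x) + cos(y) ≈ 1.2071
Since 0.9659 ≠ 1.2071, the equation fails at this point, so it cannot hold for all real values of x and y for which both sides are defined.
The correct expansion is cos(x+y) = cos(x)cos(y) - sin(x)sin(y); cosine is not additive.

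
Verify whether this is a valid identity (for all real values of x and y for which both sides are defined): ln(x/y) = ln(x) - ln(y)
Yes, this is an identity.

Claim: ln(x/y) = ln(x) - ln(y).
Reasoning: Both sides are simultaneously defined only when x, y > 0. Write x = e^p, y = e^q. Then x/y = e^(p-q), so ln(x/y) = p - q = ln(x) - ln(y).
So the two sides agree for all real values of x and y for which both sides are defined.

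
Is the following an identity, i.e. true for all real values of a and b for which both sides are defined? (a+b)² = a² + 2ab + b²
Claim: (a+b)² = a² + 2ab + b².
Reasoning: Expand: (a+b)² = (a+b)(a+b) = a·a + a·b + b·a + b·b = a² + 2ab + b².
So the two sides agree for all real values of a and b for which both sides are defined.

Conclusion: Yes, this is an identity.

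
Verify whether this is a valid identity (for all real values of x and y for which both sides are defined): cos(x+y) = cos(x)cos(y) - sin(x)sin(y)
Claim: cos(x+y) = cos(x)cos(y) - sin(x)sin(y).
Reasoning: By Euler's formula e^(i(x+y)) = e^(ix)·e^(iy) = (cos x + i·sin x)(cos y + i·sin y). The real part of the left side is cos(x+y); the real part of the product is cos(x)cos(y) - sin(x)sin(y) (since i·i = -1).
So the two sides agree for all real values of x and y for which both sides are defined.

Conclusion: Yes, this is an identity.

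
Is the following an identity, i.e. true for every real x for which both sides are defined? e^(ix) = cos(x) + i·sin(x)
Yes, this is an identity.

Claim: e^(ix) = cos(x) + i·sin(x).
Reasoning: Euler's formula. Expand e^(ix) = Σ (ix)^k / k!. Since i² = -1, the even-k terms are Σ (-1)^m x^(2m)/(2m)! = cos(x) and the odd-k terms are i · Σ (-1)^m x^(2m+1)/(2m+1)! = i·sin(x).
So the two sides agree for every real x for which both sides are defined.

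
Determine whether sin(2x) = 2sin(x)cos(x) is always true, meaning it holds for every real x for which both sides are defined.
Claim: sin(2x) = 2sin(x)cos(x).
Reasoning: Put y = x in the addition formula sin(x+y) = sin(x)cos(y) + cos(x)sin(y): sin(2x) = sin(x)cos(x) + cos(x)sin(x) = 2sin(x)cos(x).
So the two sides agree for every real x for which both sides are defined.

Conclusion: Yes, this is an identity.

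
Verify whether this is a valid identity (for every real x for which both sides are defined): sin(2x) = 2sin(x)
No, this is NOT an identity.

Claim: sin(2x) = 2sin(x).
Test a specific point where both sides are defined: x = -π/2.
LHS = sin(2x) ≈ 0.0000
RHS = 2sin(x) ≈ -2.0000
Since 0.0000 ≠ -2.0000, the equation fails at this point, so it cannot hold for every real x for which both sides are defined.
The correct double-angle formula is sin(2x) = 2sin(x)cos(x).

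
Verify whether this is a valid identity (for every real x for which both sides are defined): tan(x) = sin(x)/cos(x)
Claim: tan(x) = sin(x)/cos(x).
Reasoning: For an angle x whose terminal point on the unit circle is (cos x, sin x), tan(x) is defined as the ratio (second coordinate)/(first coordinate) = sin(x)/cos(x), wherever cos(x) ≠ 0.
So the two sides agree for every real x for which both sides are defined.

Conclusion: Yes, this is an identity.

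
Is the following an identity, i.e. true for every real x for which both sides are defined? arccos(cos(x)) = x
No, this is NOT an identity.

Claim: arccos(cos(x)) = x.
Test a specific point where both sides are defined: x = -π/4.
LHS = arccos(cos(x)) ≈ 0.7854
RHS = x ≈ -0.7854
Since 0.7854 ≠ -0.7854, the equation fails at this point, so it cannot hold for every real x for which both sides are defined.
arccos only returns values in [0, π], so arccos(cos(x)) = x holds only for x in that interval, not for all real x.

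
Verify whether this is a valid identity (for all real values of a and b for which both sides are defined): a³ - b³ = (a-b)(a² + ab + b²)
Yes, this is an identity.

Claim: a³ - b³ = (a-b)(a² + ab + b²).
Reasoning: Expand the right side: (a-b)(a² + ab + b²) = a³ + a²b + ab² - a²b - ab² - b³ = a³ - b³ (the middle terms cancel in pairs).
So the two sides agree for all real values of a and b for which both sides are defined.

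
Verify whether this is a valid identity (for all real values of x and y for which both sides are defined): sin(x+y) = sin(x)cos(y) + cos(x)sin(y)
Claim: sin(x+y) = sin(x)cos(y) + cos(x)sin(y).
Reasoning: By Euler's formula e^(i(x+y)) = e^(ix)·e^(iy) = (cos x + i·sin x)(cos y + i·sin y). The imaginary part of the left side is sin(x+y); the imaginary part of the product is sin(x)cos(y) + cos(x)sin(y).
So the two sides agree for all real values of x and y for which both sides are defined.

Conclusion: Yes, this is an identity.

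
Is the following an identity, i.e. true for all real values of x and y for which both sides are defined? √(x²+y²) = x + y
Claim: √(x²+y²) = x + y.
Test a specific point where both sides are defined: x = -1, y = 1/2.
LHS = √(x²+y²) ≈ 1.1180
RHS = x + y ≈ -0.5000
Since 1.1180 ≠ -0.5000, the equation fails at this point, so it cannot hold for all real values of x and y for which both sides are defined.
(x+y)² = x² + 2xy + y², not x² + y², so the square root does not split this way.

Conclusion: No, this is NOT an identity.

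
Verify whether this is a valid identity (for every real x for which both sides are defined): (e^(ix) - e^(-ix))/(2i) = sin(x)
Yes, this is an identity.

Claim: (e^(ix) - e^(-ix))/(2i) = sin(x).
Reasoning: By Euler's formula e^(ix) = cos(x) + i·sin(x) and e^(-ix) = cos(x) - i·sin(x). Subtracting cancels the cosine terms: e^(ix) - e^(-ix) = 2i·sin(x); divide by 2i.
So the two sides agree for every real x for which both sides are defined.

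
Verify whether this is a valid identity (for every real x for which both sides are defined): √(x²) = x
No, this is NOT an identity.

Claim: √(x²) = x.
Test a specific point where both sides are defined: x = -3.
LHS = √(x²) ≈ 3.0000
RHS = x ≈ -3.0000
Since 3.0000 ≠ -3.0000, the equation fails at this point, so it cannot hold for every real x for which both sides are defined.
√(x²) = |x|, which differs from x whenever x < 0 (both sides are defined for every real x).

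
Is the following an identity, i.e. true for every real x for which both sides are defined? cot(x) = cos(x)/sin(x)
Claim: cot(x) = cos(x)/sin(x).
Reasoning: cot(x) is defined as 1/tan(x) = 1/(sin(x)/cos(x)) = cos(x)/sin(x), wherever sin(x) ≠ 0.
So the two sides agree for every real x for which both sides are defined.

Conclusion: Yes, this is an identity.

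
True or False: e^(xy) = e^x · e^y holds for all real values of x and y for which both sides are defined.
Claim: e^(xy) = e^x · e^y.
Test a specific point where both sides are defined: x = -1, y = -2.
LHS = e^(xy) ≈ 7.3891
RHS = e^x · e^y ≈ 0.0498
Since 7.3891 ≠ 0.0498, the equation fails at this point, so it cannot hold for all real values of x and y for which both sides are defined.
e^x · e^y = e^(x+y), not e^(xy).

Conclusion: False.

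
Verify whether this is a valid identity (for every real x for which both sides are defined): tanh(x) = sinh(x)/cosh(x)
Yes, this is an identity.

Claim: tanh(x) = sinh(x)/cosh(x).
Reasoning: tanh(x) is defined as sinh(x)/cosh(x) = (e^x - e^-x)/(e^x + e^-x); cosh(x) ≥ 1 is never zero, so this holds for every real x.
So the two sides agree for every real x for which both sides are defined.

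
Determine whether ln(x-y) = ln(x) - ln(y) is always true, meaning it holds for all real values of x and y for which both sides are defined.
No, this is NOT an identity.

Claim: ln(x-y) = ln(x) - ln(y).
Test a specific point where both sides are defined: x = 4, y = 1.
LHS = ln(x-y) ≈ 1.0986
RHS = ln(x) - ln(y) ≈ 1.3863
Since 1.0986 ≠ 1.3863, the equation fails at this point, so it cannot hold for all real values of x and y for which both sides are defined.
ln(x) - ln(y) = ln(x/y), not ln(x-y).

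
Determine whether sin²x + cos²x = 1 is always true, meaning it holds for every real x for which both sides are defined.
Claim: sin²x + cos²x = 1.
Reasoning: The point (cos x, sin x) lies on the unit circle X² + Y² = 1, so cos²x + sin²x = 1 for every real x.
So the two sides agree for every real x for which both sides are defined.

Conclusion: Yes, this is an identity.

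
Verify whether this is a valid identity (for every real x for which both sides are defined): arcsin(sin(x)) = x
No, this is NOT an identity.

Claim: arcsin(sin(x)) = x.
Test a specific point where both sides are defined: x = 3π/4.
LHS = arcsin(sin(x)) ≈ 0.7854
RHS = x ≈ 2.3562
Since 0.7854 ≠ 2.3562, the equation fails at this point, so it cannot hold for every real x for which both sides are defined.
arcsin only returns values in [-π/2, π/2], so arcsin(sin(x)) = x holds only for x in that interval, not for all real x.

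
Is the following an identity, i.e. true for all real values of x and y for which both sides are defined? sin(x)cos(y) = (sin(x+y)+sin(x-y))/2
Claim: sin(x)cos(y) = (sin(x+y)+sin(x-y))/2.
Reasoning: sin(x+y) = sin(x)cos(y) + cos(x)sin(y) and sin(x-y) = sin(x)cos(y) - cos(x)sin(y). Adding, sin(x+y) + sin(x-y) = 2sin(x)cos(y); divide by 2.
So the two sides agree for all real values of x and y for which both sides are defined.

Conclusion: Yes, this is an identity.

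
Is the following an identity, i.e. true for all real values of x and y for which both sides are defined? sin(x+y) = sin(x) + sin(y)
No, this is NOT an identity.

Claim: sin(x+y) = sin(x) + sin(y).
Test a specific point where both sides are defined: x = -π/3, y = -π/2.
LHS = sin(x+y) ≈ -0.5000
RHS = sin(x) + sin(y) ≈ -1.8660
Since -0.5000 ≠ -1.8660, the equation fails at this point, so it cannot hold for all real values of x and y for which both sides are defined.
The correct expansion is sin(x+y) = sin(x)cos(y) + cos(x)sin(y); sine is not additive.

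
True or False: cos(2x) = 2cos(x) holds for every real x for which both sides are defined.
Claim: cos(2x) = 2cos(x).
Test a specific point where both sides are defined: x = π/6.
LHS = cos(2x) ≈ 0.5000
RHS = 2cos(x) ≈ 1.7321
Since 0.5000 ≠ 1.7321, the equation fails at this point, so it cannot hold for every real x for which both sides are defined.
The correct double-angle formula is cos(2x) = cos²x - sin²x.

Conclusion: False.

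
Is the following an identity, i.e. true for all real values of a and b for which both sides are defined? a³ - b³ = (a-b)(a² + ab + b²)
Yes, this is an identity.

Claim: a³ - b³ = (a-b)(a² + ab + b²).
Reasoning: Expand the right side: (a-b)(a² + ab + b²) = a³ + a²b + ab² - a²b - ab² - b³ = a³ - b³ (the middle terms cancel in pairs).
So the two sides agree for all real values of a and b for which both sides are defined.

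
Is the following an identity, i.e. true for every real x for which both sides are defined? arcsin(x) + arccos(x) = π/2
Yes, this is an identity.

Claim: arcsin(x) + arccos(x) = π/2.
Reasoning: Both sides are defined for -1 ≤ x ≤ 1. Let θ = arcsin(x), so sin θ = x and θ ∈ [-π/2, π/2]. Then cos(π/2 - θ) = sin θ = x and π/2 - θ ∈ [0, π], which is exactly the range of arccos, so arccos(x) = π/2 - θ. Adding: arcsin(x) + arccos(x) = θ + (π/2 - θ) = π/2.
So the two sides agree for every real x for which both sides are defined.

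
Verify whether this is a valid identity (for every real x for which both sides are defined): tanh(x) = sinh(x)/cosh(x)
Claim: tanh(x) = sinh(x)/cosh(x).
Reasoning: tanh(x) is defined as sinh(x)/cosh(x) = (e^x - e^-x)/(e^x + e^-x); cosh(x) ≥ 1 is never zero, so this holds for every real x.
So the two sides agree for every real x for which both sides are defined.

Conclusion: Yes, this is an identity.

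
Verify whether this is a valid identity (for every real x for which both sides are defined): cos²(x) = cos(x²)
No, this is NOT an identity.

Claim: cos²(x) = cos(x²).
Test a specific point where both sides are defined: x = π/4.
LHS = cos²(x) ≈ 0.5000
RHS = cos(x²) ≈ 0.8157
Since 0.5000 ≠ 0.8157, the equation fails at this point, so it cannot hold for every real x for which both sides are defined.
cos²(x) means (cos x)², squaring the output; cos(x²) squares the input. These are different functions.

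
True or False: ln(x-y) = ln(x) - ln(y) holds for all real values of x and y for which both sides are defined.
False.

Claim: ln(x-y) = ln(x) - ln(y).
Test a specific point where both sides are defined: x = 5, y = 3.
LHS = ln(x-y) ≈ 0.6931
RHS = ln(x) - ln(y) ≈ 0.5108
Since 0.6931 ≠ 0.5108, the equation fails at this point, so it cannot hold for all real values of x and y for which both sides are defined.
ln(x) - ln(y) = ln(x/y), not ln(x-y).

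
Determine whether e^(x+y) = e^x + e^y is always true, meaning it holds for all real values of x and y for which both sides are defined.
Claim: e^(x+y) = e^x + e^y.
Test a specific point where both sides are defined: x = 2, y = 5.
LHS = e^(x+y) ≈ 1096.6332
RHS = e^x + e^y ≈ 155.8022
Since 1096.6332 ≠ 155.8022, the equation fails at this point, so it cannot hold for all real values of x and y for which both sides are defined.
The correct rule is e^(x+y) = e^x · e^y (a product, not a sum).

Conclusion: No, this is NOT an identity.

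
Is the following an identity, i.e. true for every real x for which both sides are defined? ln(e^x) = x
Claim: ln(e^x) = x.
Reasoning: ln is the inverse of the exponential: ln(e^x) asks for the exponent p with e^p = e^x, and since e^p is one-to-one that exponent is p = x.
So the two sides agree for every real x for which both sides are defined.

Conclusion: Yes, this is an identity.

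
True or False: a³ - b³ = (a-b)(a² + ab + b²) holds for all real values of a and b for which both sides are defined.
Claim: a³ - b³ = (a-b)(a² + ab + b²).
Reasoning: Expand the right side: (a-b)(a² + ab + b²) = a³ + a²b + ab² - a²b - ab² - b³ = a³ - b³ (the middle terms cancel in pairs).
So the two sides agree for all real values of a and b for which both sides are defined.

Conclusion: True.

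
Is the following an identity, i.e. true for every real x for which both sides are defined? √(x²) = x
No, this is NOT an identity.

Claim: √(x²) = x.
Test a specific point where both sides are defined: x = -2.
LHS = √(x²) ≈ 2.0000
RHS = x ≈ -2.0000
Since 2.0000 ≠ -2.0000, the equation fails at this point, so it cannot hold for every real x for which both sides are defined.
√(x²) = |x|, which differs from x whenever x < 0 (both sides are defined for every real x).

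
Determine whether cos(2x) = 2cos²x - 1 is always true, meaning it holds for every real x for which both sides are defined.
Yes, this is an identity.

Claim: cos(2x) = 2cos²x - 1.
Reasoning: cos(2x) = cos²x - sin²x. Replace sin²x by 1 - cos²x: cos²x - (1 - cos²x) = 2cos²x - 1.
So the two sides agree for every real x for which both sides are defined.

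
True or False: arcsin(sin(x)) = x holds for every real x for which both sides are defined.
Claim: arcsin(sin(x)) = x.
Test a specific point where both sides are defined: x = 3π/4.
LHS = arcsin(sin(x)) ≈ 0.7854
RHS = x ≈ 2.3562
Since 0.7854 ≠ 2.3562, the equation fails at this point, so it cannot hold for every real x for which both sides are defined.
arcsin only returns values in [-π/2, π/2], so arcsin(sin(x)) = x holds only for x in that interval, not for all real x.

Conclusion: False.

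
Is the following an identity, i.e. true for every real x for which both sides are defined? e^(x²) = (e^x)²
Claim: e^(x²) = (e^x)².
Test a specific point where both sides are defined: x = 3.
LHS = e^(x²) ≈ 8103.0839
RHS = (e^x)² ≈ 403.4288
Since 8103.0839 ≠ 403.4288, the equation fails at this point, so it cannot hold for every real x for which both sides are defined.
(e^x)² = e^(2x), and 2x ≠ x² in general.

Conclusion: No, this is NOT an identity.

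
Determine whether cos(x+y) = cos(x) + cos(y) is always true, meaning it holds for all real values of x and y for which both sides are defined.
No, this is NOT an identity.

Claim: cos(x+y) = cos(x) + cos(y).
Test a specific point where both sides are defined: x = π/3, y = -π/6.
LHS = cos(x+y) ≈ 0.8660
RHS = cos(x) + cos(y) ≈ 1.3660
Since 0.8660 ≠ 1.3660, the equation fails at this point, so it cannot hold for all real values of x and y for which both sides are defined.
The correct expansion is cos(x+y) = cos(x)cos(y) - sin(x)sin(y); cosine is not additive.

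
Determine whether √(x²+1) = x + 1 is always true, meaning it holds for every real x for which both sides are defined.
Claim: √(x²+1) = x + 1.
Test a specific point where both sides are defined: x = 3.
LHS = √(x²+1) ≈ 3.1623
RHS = x + 1 ≈ 4.0000
Since 3.1623 ≠ 4.0000, the equation fails at this point, so it cannot hold for every real x for which both sides are defined.
(x+1)² = x² + 2x + 1 ≠ x² + 1 unless x = 0.

Conclusion: No, this is NOT an identity.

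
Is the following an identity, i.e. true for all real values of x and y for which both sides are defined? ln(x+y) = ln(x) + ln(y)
No, this is NOT an identity.

Claim: ln(x+y) = ln(x) + ln(y).
Test a specific point where both sides are defined: x = 4, y = 3/2.
LHS = ln(x+y) ≈ 1.7047
RHS = ln(x) + ln(y) ≈ 1.7918
Since 1.7047 ≠ 1.7918, the equation fails at this point, so it cannot hold for all real values of x and y for which both sides are defined.
ln(x) + ln(y) = ln(xy), not ln(x+y).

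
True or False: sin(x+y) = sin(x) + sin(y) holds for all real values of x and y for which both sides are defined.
Claim: sin(x+y) = sin(x) + sin(y).
Test a specific point where both sides are defined: x = -π/4, y = π/3.
LHS = sin(x+y) ≈ 0.2588
RHS = sin(x) + sin(y) ≈ 0.1589
Since 0.2588 ≠ 0.1589, the equation fails at this point, so it cannot hold for all real values of x and y for which both sides are defined.
The correct expansion is sin(x+y) = sin(x)cos(y) + cos(x)sin(y); sine is not additive.

Conclusion: False.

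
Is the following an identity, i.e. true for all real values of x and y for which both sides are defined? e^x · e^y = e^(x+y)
Claim: e^x · e^y = e^(x+y).
Reasoning: This is the law of exponents for a common base: multiplying powers adds exponents. E.g. from the series, (Σ x^j/j!)(Σ y^k/k!) = Σ_m (Σ_{j+k=m} x^j y^k/(j!k!)) = Σ_m (x+y)^m/m! by the binomial theorem.
So the two sides agree for all real values of x and y for which both sides are defined.

Conclusion: Yes, this is an identity.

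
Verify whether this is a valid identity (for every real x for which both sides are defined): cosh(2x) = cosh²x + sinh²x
Claim: cosh(2x) = cosh²x + sinh²x.
Reasoning: cosh²x = (e^(2x) + 2 + e^(-2x))/4 and sinh²x = (e^(2x) - 2 + e^(-2x))/4. Adding gives (2e^(2x) + 2e^(-2x))/4 = (e^(2x) + e^(-2x))/2 = cosh(2x).
So the two sides agree for every real x for which both sides are defined.

Conclusion: Yes, this is an identity.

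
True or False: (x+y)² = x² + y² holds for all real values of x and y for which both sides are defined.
False.

Claim: (x+y)² = x² + y².
Test a specific point where both sides are defined: x = 1, y = -3.
LHS = (x+y)² ≈ 4.0000
RHS = x² + y² ≈ 10.0000
Since 4.0000 ≠ 10.0000, the equation fails at this point, so it cannot hold for all real values of x and y for which both sides are defined.
The correct expansion is (x+y)² = x² + 2xy + y²; the cross term 2xy is missing.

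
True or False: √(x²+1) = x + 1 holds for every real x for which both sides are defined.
False.

Claim: √(x²+1) = x + 1.
Test a specific point where both sides are defined: x = 1.
LHS = √(x²+1) ≈ 1.4142
RHS = x + 1 ≈ 2.0000
Since 1.4142 ≠ 2.0000, the equation fails at this point, so it cannot hold for every real x for which both sides are defined.
(x+1)² = x² + 2x + 1 ≠ x² + 1 unless x = 0.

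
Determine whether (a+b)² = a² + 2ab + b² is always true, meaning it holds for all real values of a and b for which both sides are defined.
Claim: (a+b)² = a² + 2ab + b².
Reasoning: Expand: (a+b)² = (a+b)(a+b) = a·a + a·b + b·a + b·b = a² + 2ab + b².
So the two sides agree for all real values of a and b for which both sides are defined.

Conclusion: Yes, this is an identity.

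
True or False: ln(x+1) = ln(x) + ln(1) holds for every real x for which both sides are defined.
False.

Claim: ln(x+1) = ln(x) + ln(1).
Test a specific point where both sides are defined: x = 3.
LHS = ln(x+1) ≈ 1.3863
RHS = ln(x) + ln(1) ≈ 1.0986
Since 1.3863 ≠ 1.0986, the equation fails at this point, so it cannot hold for every real x for which both sides are defined.
ln(1) = 0, so the right side is just ln(x), which differs from ln(x+1).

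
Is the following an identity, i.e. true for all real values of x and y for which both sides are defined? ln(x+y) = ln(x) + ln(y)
No, this is NOT an identity.

Claim: ln(x+y) = ln(x) + ln(y).
Test a specific point where both sides are defined: x = 4, y = 1/2.
LHS = ln(x+y) ≈ 1.5041
RHS = ln(x) + ln(y) ≈ 0.6931
Since 1.5041 ≠ 0.6931, the equation fails at this point, so it cannot hold for all real values of x and y for which both sides are defined.
ln(x) + ln(y) = ln(xy), not ln(x+y).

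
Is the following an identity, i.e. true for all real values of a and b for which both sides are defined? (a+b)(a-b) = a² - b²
Claim: (a+b)(a-b) = a² - b².
Reasoning: Expand: (a+b)(a-b) = a² - ab + ba - b² = a² - b² (the cross terms cancel).
So the two sides agree for all real values of a and b for which both sides are defined.

Conclusion: Yes, this is an identity.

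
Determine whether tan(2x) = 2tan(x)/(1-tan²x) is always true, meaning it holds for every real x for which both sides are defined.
Claim: tan(2x) = 2tan(x)/(1-tan²x).
Reasoning: tan(2x) = sin(2x)/cos(2x) = 2sin(x)cos(x) / (cos²x - sin²x). Divide numerator and denominator by cos²x: 2tan(x) / (1 - tan²x).
So the two sides agree for every real x for which both sides are defined.

Conclusion: Yes, this is an identity.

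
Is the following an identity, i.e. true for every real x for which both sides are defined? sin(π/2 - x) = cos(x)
Yes, this is an identity.

Claim: sin(π/2 - x) = cos(x).
Reasoning: Use sin(u - v) = sin(u)cos(v) - cos(u)sin(v) with u = π/2, v = x: sin(π/2)cos(x) - cos(π/2)sin(x) = 1·cos(x) - 0·sin(x) = cos(x).
So the two sides agree for every real x for which both sides are defined.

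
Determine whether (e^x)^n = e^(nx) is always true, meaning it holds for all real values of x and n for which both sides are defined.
Yes, this is an identity.

Claim: (e^x)^n = e^(nx).
Reasoning: e^x is a positive real number, and for a positive base B and real exponent n, B^n = e^(n·ln B). With B = e^x, ln B = x, so (e^x)^n = e^(n·x).
So the two sides agree for all real values of x and n for which both sides are defined.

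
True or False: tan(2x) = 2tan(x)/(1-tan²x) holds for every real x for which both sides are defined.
Claim: tan(2x) = 2tan(x)/(1-tan²x).
Reasoning: tan(2x) = sin(2x)/cos(2x) = 2sin(x)cos(x) / (cos²x - sin²x). Divide numerator and denominator by cos²x: 2tan(x) / (1 - tan²x).
So the two sides agree for every real x for which both sides are defined.

Conclusion: True.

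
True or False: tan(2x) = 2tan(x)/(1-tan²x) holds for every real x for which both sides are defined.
True.

Claim: tan(2x) = 2tan(x)/(1-tan²x).
Reasoning: tan(2x) = sin(2x)/cos(2x) = 2sin(x)cos(x) / (cos²x - sin²x). Divide numerator and denominator by cos²x: 2tan(x) / (1 - tan²x).
So the two sides agree for every real x for which both sides are defined.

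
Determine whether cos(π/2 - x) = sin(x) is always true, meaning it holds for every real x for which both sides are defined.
Claim: cos(π/2 - x) = sin(x).
Reasoning: Use cos(u - v) = cos(u)cos(v) + sin(u)sin(v) with u = π/2, v = x: cos(π/2)cos(x) + sin(π/2)sin(x) = 0·cos(x) + 1·sin(x) = sin(x).
So the two sides agree for every real x for which both sides are defined.

Conclusion: Yes, this is an identity.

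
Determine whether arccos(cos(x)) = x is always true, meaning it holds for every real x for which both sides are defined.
No, this is NOT an identity.

Claim: arccos(cos(x)) = x.
Test a specific point where both sides are defined: x = -π/3.
LHS = arccos(cos(x)) ≈ 1.0472
RHS = x ≈ -1.0472
Since 1.0472 ≠ -1.0472, the equation fails at this point, so it cannot hold for every real x for which both sides are defined.
arccos only returns values in [0, π], so arccos(cos(x)) = x holds only for x in that interval, not for all real x.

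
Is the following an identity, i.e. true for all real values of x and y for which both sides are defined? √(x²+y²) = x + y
No, this is NOT an identity.

Claim: √(x²+y²) = x + y.
Test a specific point where both sides are defined: x = -3, y = -2.
LHS = √(x²+y²) ≈ 3.6056
RHS = x + y ≈ -5.0000
Since 3.6056 ≠ -5.0000, the equation fails at this point, so it cannot hold for all real values of x and y for which both sides are defined.
(x+y)² = x² + 2xy + y², not x² + y², so the square root does not split this way.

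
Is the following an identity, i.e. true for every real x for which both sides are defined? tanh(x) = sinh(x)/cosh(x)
Claim: tanh(x) = sinh(x)/cosh(x).
Reasoning: tanh(x) is defined as sinh(x)/cosh(x) = (e^x - e^-x)/(e^x + e^-x); cosh(x) ≥ 1 is never zero, so this holds for every real x.
So the two sides agree for every real x for which both sides are defined.

Conclusion: Yes, this is an identity.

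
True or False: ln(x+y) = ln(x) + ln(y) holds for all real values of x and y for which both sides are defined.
False.

Claim: ln(x+y) = ln(x) + ln(y).
Test a specific point where both sides are defined: x = 3, y = 1.
LHS = ln(x+y) ≈ 1.3863
RHS = ln(x) + ln(y) ≈ 1.0986
Since 1.3863 ≠ 1.0986, the equation fails at this point, so it cannot hold for all real values of x and y for which both sides are defined.
ln(x) + ln(y) = ln(xy), not ln(x+y).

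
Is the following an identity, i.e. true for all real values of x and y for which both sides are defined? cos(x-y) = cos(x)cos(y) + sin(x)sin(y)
Yes, this is an identity.

Claim: cos(x-y) = cos(x)cos(y) + sin(x)sin(y).
Reasoning: Replace y by -y in cos(x+y) = cos(x)cos(y) - sin(x)sin(y) and use cos(-y) = cos(y), sin(-y) = -sin(y): cos(x-y) = cos(x)cos(y) + sin(x)sin(y).
So the two sides agree for all real values of x and y for which both sides are defined.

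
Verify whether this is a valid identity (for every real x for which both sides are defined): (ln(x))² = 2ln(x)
Claim: (ln(x))² = 2ln(x).
Test a specific point where both sides are defined: x = 5.
LHS = (ln(x))² ≈ 2.5903
RHS = 2ln(x) ≈ 3.2189
Since 2.5903 ≠ 3.2189, the equation fails at this point, so it cannot hold for every real x for which both sides are defined.
2ln(x) equals ln(x²), which is not the same as (ln x)².

Conclusion: No, this is NOT an identity.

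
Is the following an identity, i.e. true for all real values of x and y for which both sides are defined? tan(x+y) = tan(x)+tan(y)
Claim: tan(x+y) = tan(x)+tan(y).
Test a specific point where both sides are defined: x = -π/3, y = -π/4.
LHS = tan(x+y) ≈ 3.7321
RHS = tan(x)+tan(y) ≈ -2.7321
Since 3.7321 ≠ -2.7321, the equation fails at this point, so it cannot hold for all real values of x and y for which both sides are defined.
The correct formula is tan(x+y) = (tan(x) + tan(y))/(1 - tan(x)tan(y)).

Conclusion: No, this is NOT an identity.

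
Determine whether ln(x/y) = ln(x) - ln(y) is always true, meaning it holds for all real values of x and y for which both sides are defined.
Claim: ln(x/y) = ln(x) - ln(y).
Reasoning: Both sides are simultaneously defined only when x, y > 0. Write x = e^p, y = e^q. Then x/y = e^(p-q), so ln(x/y) = p - q = ln(x) - ln(y).
So the two sides agree for all real values of x and y for which both sides are defined.

Conclusion: Yes, this is an identity.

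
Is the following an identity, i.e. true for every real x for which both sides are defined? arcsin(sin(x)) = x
Claim: arcsin(sin(x)) = x.
Test a specific point where both sides are defined: x = 3π/4.
LHS = arcsin(sin(x)) ≈ 0.7854
RHS = x ≈ 2.3562
Since 0.7854 ≠ 2.3562, the equation fails at this point, so it cannot hold for every real x for which both sides are defined.
arcsin only returns values in [-π/2, π/2], so arcsin(sin(x)) = x holds only for x in that interval, not for all real x.

Conclusion: No, this is NOT an identity.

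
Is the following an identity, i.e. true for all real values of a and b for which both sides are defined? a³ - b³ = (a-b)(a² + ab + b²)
Claim: a³ - b³ = (a-b)(a² + ab + b²).
Reasoning: Expand the right side: (a-b)(a² + ab + b²) = a³ + a²b + ab² - a²b - ab² - b³ = a³ - b³ (the middle terms cancel in pairs).
So the two sides agree for all real values of a and b for which both sides are defined.

Conclusion: Yes, this is an identity.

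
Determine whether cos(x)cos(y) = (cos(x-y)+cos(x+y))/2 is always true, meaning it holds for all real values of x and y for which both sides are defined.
Claim: cos(x)cos(y) = (cos(x-y)+cos(x+y))/2.
Reasoning: cos(x-y) = cos(x)cos(y) + sin(x)sin(y) and cos(x+y) = cos(x)cos(y) - sin(x)sin(y). Adding, cos(x-y) + cos(x+y) = 2cos(x)cos(y); divide by 2.
So the two sides agree for all real values of x and y for which both sides are defined.

Conclusion: Yes, this is an identity.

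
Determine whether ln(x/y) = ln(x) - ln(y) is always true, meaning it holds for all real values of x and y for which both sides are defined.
Claim: ln(x/y) = ln(x) - ln(y).
Reasoning: Both sides are simultaneously defined only when x, y > 0. Write x = e^p, y = e^q. Then x/y = e^(p-q), so ln(x/y) = p - q = ln(x) - ln(y).
So the two sides agree for all real values of x and y for which both sides are defined.

Conclusion: Yes, this is an identity.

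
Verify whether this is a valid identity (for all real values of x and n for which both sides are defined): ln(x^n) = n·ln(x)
Claim: ln(x^n) = n·ln(x).
Reasoning: The right side requires x > 0. For x > 0, x^n = (e^(ln x))^n = e^(n·ln x), so taking ln of both sides gives ln(x^n) = n·ln(x).
So the two sides agree for all real values of x and n for which both sides are defined.

Conclusion: Yes, this is an identity.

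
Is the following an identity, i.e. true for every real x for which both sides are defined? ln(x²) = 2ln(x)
Yes, this is an identity.

Claim: ln(x²) = 2ln(x).
Reasoning: The right side requires x > 0. For x > 0, x² = (e^(ln x))² = e^(2ln x), so ln(x²) = 2ln(x). (For x < 0 the right side is undefined, so those values are outside the claim.)
So the two sides agree for every real x for which both sides are defined.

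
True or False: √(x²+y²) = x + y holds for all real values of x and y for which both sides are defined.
False.

Claim: √(x²+y²) = x + y.
Test a specific point where both sides are defined: x = 1/2, y = -1.
LHS = √(x²+y²) ≈ 1.1180
RHS = x + y ≈ -0.5000
Since 1.1180 ≠ -0.5000, the equation fails at this point, so it cannot hold for all real values of x and y for which both sides are defined.
(x+y)² = x² + 2xy + y², not x² + y², so the square root does not split this way.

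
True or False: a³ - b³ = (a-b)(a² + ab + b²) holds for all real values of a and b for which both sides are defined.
Claim: a³ - b³ = (a-b)(a² + ab + b²).
Reasoning: Expand the right side: (a-b)(a² + ab + b²) = a³ + a²b + ab² - a²b - ab² - b³ = a³ - b³ (the middle terms cancel in pairs).
So the two sides agree for all real values of a and b for which both sides are defined.

Conclusion: True.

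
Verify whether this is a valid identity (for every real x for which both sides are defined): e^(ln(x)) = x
Yes, this is an identity.

Claim: e^(ln(x)) = x.
Reasoning: For x > 0, ln(x) is by definition the exponent p such that e^p = x. Raising e to that exponent therefore returns x: e^(ln x) = x.
So the two sides agree for every real x for which both sides are defined.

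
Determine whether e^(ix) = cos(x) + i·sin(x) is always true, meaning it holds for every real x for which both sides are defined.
Claim: e^(ix) = cos(x) + i·sin(x).
Reasoning: Euler's formula. Expand e^(ix) = Σ (ix)^k / k!. Since i² = -1, the even-k terms are Σ (-1)^m x^(2m)/(2m)! = cos(x) and the odd-k terms are i · Σ (-1)^m x^(2m+1)/(2m+1)! = i·sin(x).
So the two sides agree for every real x for which both sides are defined.

Conclusion: Yes, this is an identity.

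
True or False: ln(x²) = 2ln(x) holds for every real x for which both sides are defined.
Claim: ln(x²) = 2ln(x).
Reasoning: The right side requires x > 0. For x > 0, x² = (e^(ln x))² = e^(2ln x), so ln(x²) = 2ln(x). (For x < 0 the right side is undefined, so those values are outside the claim.)
So the two sides agree for every real x for which both sides are defined.

Conclusion: True.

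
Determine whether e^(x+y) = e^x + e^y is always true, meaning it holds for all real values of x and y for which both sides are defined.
No, this is NOT an identity.

Claim: e^(x+y) = e^x + e^y.
Test a specific point where both sides are defined: x = 4, y = 5.
LHS = e^(x+y) ≈ 8103.0839
RHS = e^x + e^y ≈ 203.0113
Since 8103.0839 ≠ 203.0113, the equation fails at this point, so it cannot hold for all real values of x and y for which both sides are defined.
The correct rule is e^(x+y) = e^x · e^y (a product, not a sum).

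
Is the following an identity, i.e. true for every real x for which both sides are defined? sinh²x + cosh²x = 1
No, this is NOT an identity.

Claim: sinh²x + cosh²x = 1.
Test a specific point where both sides are defined: x = 2.
LHS = sinh²x + cosh²x ≈ 27.3082
RHS = 1 ≈ 1.0000
Since 27.3082 ≠ 1.0000, the equation fails at this point, so it cannot hold for every real x for which both sides are defined.
The correct hyperbolic identity is cosh²x - sinh²x = 1 (a difference); the sum sinh²x + cosh²x equals cosh(2x).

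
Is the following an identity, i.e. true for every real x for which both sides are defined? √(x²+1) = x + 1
Claim: √(x²+1) = x + 1.
Test a specific point where both sides are defined: x = 3.
LHS = √(x²+1) ≈ 3.1623
RHS = x + 1 ≈ 4.0000
Since 3.1623 ≠ 4.0000, the equation fails at this point, so it cannot hold for every real x for which both sides are defined.
(x+1)² = x² + 2x + 1 ≠ x² + 1 unless x = 0.

Conclusion: No, this is NOT an identity.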